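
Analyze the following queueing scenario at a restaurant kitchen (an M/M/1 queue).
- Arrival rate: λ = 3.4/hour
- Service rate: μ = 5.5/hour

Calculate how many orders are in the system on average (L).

ρ = λ/μ = 3.4/5.5 = 0.6182
For M/M/1: L = λ/(μ-λ)
L = 3.4/(5.5-3.4) = 3.4/2.10
L = 1.6190 orders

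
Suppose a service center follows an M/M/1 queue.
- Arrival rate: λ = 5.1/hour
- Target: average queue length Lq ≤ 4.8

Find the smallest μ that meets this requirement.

For M/M/1: Lq = λ²/(μ(μ-λ))
Need Lq ≤ 4.8, i.e. μ(μ-λ) ≥ λ²/4.8
μ² - 5.1μ - 26.01/4.8 ≥ 0  →  μ² - 5.1μ - 5.41875 ≥ 0
Quadratic formula (positive root): μ = [λ + √(λ² + 4×5.41875)]/2
Discriminant: 26.01 + 4×5.41875 = 47.6850, √47.6850 = 6.9054
μ ≥ (5.1 + 6.9054)/2 = 6.0027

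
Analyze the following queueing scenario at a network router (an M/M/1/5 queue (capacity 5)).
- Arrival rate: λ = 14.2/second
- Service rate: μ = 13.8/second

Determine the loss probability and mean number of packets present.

ρ = λ/μ = 14.2/13.8 = 1.0290
P₀ = (1-ρ)/(1-ρ^(K+1)) = (1-1.0290)/(1-1.0290^6) = -0.02900/-0.1871 = 0.1550
P_K = P₀×ρ^K = 0.1550 × 1.0290^5 = 0.1550 × 1.1537 = 0.1788
Blocking probability P_5 = 0.1788 (17.88%)
L = ρ[1 - (K+1)ρ^K + Kρ^(K+1)] / [(1-ρ)(1-ρ^(K+1))]
L = 1.0290 × (1 - 6×1.15365745 + 5×1.18711351) / ((1 - 1.0290) × (1 - 1.18711351)) = 2.5833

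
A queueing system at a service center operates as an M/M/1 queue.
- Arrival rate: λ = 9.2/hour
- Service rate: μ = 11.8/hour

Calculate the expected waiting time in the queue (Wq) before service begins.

First, compute utilization: ρ = λ/μ = 9.2/11.8 = 0.7797
For M/M/1: Wq = λ/(μ(μ-λ))
Wq = 9.2/(11.8 × (11.8-9.2))
Wq = 9.2/(11.8 × 2.60)
Wq = 0.2999 hours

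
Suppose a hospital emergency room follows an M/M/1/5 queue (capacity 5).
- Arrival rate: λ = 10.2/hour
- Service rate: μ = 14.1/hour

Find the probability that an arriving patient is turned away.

ρ = λ/μ = 10.2/14.1 = 0.723404
P₀ = (1-ρ)/(1-ρ^(K+1)) = (1-0.723404)/(1-0.723404^6) = 0.2766/0.8567 = 0.3229
P_K = P₀×ρ^K = 0.32287 × 0.723404^5 = 0.32287 × 0.19811 = 0.06396
Blocking probability = 6.40%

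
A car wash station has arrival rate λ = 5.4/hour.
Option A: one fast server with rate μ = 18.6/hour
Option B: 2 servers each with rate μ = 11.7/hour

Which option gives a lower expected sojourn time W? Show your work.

Option A: single server μ = 18.6 (M/M/1)
  ρ_A = 5.4/18.6 = 0.2903
  W_A = 1/(μ-λ) = 1/(18.6-5.4) = 1/13.20 = 0.07576

Option B: 2 servers μ = 11.7 (M/M/2)
  ρ_B = λ/(cμ) = 5.4/(2×11.7) = 0.2308
  Offered load a = λ/μ = cρ = 5.4/11.7 = 0.4615
  P₀ = [ Σₙ₌₀^1 aⁿ/n! + a^2/(2!(1-ρ)) ]⁻¹
  Σ = a^0/0! + a^1/1! = 1.0000 + 0.4615 = 1.4615
  a^2/(2!(1-ρ)) = 0.2130/(2 × 0.7692) = 0.1385
  P₀ = 1/(1.4615 + 0.1385) = 0.6250
  Lq = P₀·a^2·ρ / (2!(1-ρ)²) = 0.6250 × 0.2130 × 0.2308 / (2 × 0.5917) = 0.02596
  Wq_B = Lq/λ = 0.025962/5.4 = 0.004808
  W_B = Wq_B + 1/μ = 0.004808 + 0.08547 = 0.09028

Since W_A = 0.07576 < W_B = 0.09028, Option A (single fast server) has the shorter time in system.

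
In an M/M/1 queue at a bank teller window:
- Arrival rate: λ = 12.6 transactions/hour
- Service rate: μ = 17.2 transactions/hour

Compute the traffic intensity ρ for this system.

Server utilization: ρ = λ/μ
ρ = 12.6/17.2 = 0.7326
The server is busy 73.26% of the time.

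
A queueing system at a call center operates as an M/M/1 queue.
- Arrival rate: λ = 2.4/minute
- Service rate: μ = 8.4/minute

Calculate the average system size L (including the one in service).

ρ = λ/μ = 2.4/8.4 = 0.2857
For M/M/1: L = λ/(μ-λ)
L = 2.4/(8.4-2.4) = 2.4/6.00
L = 0.4000 calls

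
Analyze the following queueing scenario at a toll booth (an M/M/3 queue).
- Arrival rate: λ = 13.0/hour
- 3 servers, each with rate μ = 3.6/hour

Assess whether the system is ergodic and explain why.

Stability requires ρ = λ/(cμ) < 1
ρ = 13.0/(3 × 3.6) = 13.0/10.80 = 1.2037
Since 1.2037 ≥ 1, the system is UNSTABLE.
Need c > λ/μ = 13.0/3.6 = 3.61.
Minimum servers needed: c = 4.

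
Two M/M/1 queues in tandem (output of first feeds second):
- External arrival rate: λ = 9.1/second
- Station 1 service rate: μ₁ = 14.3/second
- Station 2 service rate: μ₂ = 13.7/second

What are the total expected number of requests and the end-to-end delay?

By Jackson's theorem, each station behaves as independent M/M/1.
Station 1: ρ₁ = 9.1/14.3 = 0.6364, L₁ = ρ₁/(1-ρ₁) = λ/(μ₁-λ) = 9.1/5.20 = 1.7500
Station 2: ρ₂ = 9.1/13.7 = 0.6642, L₂ = ρ₂/(1-ρ₂) = λ/(μ₂-λ) = 9.1/4.60 = 1.9783
Total: L = L₁ + L₂ = 1.7500 + 1.9783 = 3.7283
W = L/λ = 3.7283/9.1 = 0.4097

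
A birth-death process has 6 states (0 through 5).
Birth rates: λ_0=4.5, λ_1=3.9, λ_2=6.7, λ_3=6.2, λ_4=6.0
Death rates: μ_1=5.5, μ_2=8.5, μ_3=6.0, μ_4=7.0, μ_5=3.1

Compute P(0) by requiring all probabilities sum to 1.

Ratios P(n)/P(0) = (λ₀···λₙ₋₁)/(μ₁···μₙ):
P(1)/P(0) = (4.5)/(5.5) = 0.8182
P(2)/P(0) = (4.5×3.9)/(5.5×8.5) = 0.3754
P(3)/P(0) = (4.5×3.9×6.7)/(5.5×8.5×6.0) = 0.4192
P(4)/P(0) = (4.5×3.9×6.7×6.2)/(5.5×8.5×6.0×7.0) = 0.3713
P(5)/P(0) = (4.5×3.9×6.7×6.2×6.0)/(5.5×8.5×6.0×7.0×3.1) = 0.7186

Normalization: ∑ P(n) = 1
P(0) × (1.0000 + 0.8182 + 0.3754 + 0.4192 + 0.3713 + 0.7186) = 1
P(0) × 3.7027 = 1
P(0) = 1/3.7027 = 0.2701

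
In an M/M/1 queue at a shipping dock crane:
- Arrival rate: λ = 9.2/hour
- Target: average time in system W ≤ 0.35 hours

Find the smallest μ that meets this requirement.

For M/M/1: W = 1/(μ-λ)
Need W ≤ 0.35, so 1/(μ-λ) ≤ 0.35
μ - λ ≥ 1/0.35 = 2.8571
μ ≥ 9.2 + 2.8571 = 12.0571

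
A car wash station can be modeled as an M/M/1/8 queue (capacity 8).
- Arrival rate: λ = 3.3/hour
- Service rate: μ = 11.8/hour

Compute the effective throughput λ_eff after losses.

ρ = λ/μ = 3.3/11.8 = 0.27966
P₀ = (1-ρ)/(1-ρ^(K+1)) = (1-0.27966)/(1-0.27966^9) = 0.7203/1.0000 = 0.7203
P_K = P₀×ρ^K = 0.7203 × 0.27966^8 = 0.7203 × 0.00003741 = 0.00002695
λ_eff = λ(1-P_K) = 3.3 × (1 - 0.00002695) = 3.3 × 0.99997 = 3.2999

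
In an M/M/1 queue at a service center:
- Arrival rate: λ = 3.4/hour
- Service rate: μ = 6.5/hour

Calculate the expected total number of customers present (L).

ρ = λ/μ = 3.4/6.5 = 0.5231
For M/M/1: L = λ/(μ-λ)
L = 3.4/(6.5-3.4) = 3.4/3.10
L = 1.0968 customers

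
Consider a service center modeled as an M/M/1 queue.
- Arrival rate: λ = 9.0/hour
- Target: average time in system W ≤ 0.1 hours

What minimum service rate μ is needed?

For M/M/1: W = 1/(μ-λ)
Need W ≤ 0.1, so 1/(μ-λ) ≤ 0.1
μ - λ ≥ 1/0.1 = 10.0000
μ ≥ 9.0 + 10.0000 = 19.0000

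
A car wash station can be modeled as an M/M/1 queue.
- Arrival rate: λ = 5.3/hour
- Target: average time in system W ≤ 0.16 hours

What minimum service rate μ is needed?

For M/M/1: W = 1/(μ-λ)
Need W ≤ 0.16, so 1/(μ-λ) ≤ 0.16
μ - λ ≥ 1/0.16 = 6.2500
μ ≥ 5.3 + 6.2500 = 11.5500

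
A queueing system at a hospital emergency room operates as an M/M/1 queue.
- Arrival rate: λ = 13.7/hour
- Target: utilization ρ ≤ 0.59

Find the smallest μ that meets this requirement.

ρ = λ/μ, so μ = λ/ρ
μ ≥ 13.7/0.59 = 23.2203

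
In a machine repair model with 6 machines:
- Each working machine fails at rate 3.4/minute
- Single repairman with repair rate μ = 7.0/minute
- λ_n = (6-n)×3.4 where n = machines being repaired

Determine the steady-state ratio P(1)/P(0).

P(1)/P(0) = ∏_{i=0}^{1-1} λ_i/μ_{i+1}
= (6-0)×3.4/7.0
= 2.9143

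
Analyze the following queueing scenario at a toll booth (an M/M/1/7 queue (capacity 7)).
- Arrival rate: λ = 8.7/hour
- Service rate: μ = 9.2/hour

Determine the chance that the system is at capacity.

ρ = λ/μ = 8.7/9.2 = 0.94565
P₀ = (1-ρ)/(1-ρ^(K+1)) = (1-0.94565)/(1-0.94565^8) = 0.05435/0.3605 = 0.1508
P_K = P₀×ρ^K = 0.1508 × 0.94565^7 = 0.1508 × 0.6763 = 0.1020
Blocking probability = 10.20%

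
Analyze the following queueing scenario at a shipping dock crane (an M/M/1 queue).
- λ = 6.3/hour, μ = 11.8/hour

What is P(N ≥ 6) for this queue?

ρ = λ/μ = 6.3/11.8 = 0.5339
P(N ≥ n) = ρⁿ
P(N ≥ 6) = 0.5339^6
P(N ≥ 6) = 0.02316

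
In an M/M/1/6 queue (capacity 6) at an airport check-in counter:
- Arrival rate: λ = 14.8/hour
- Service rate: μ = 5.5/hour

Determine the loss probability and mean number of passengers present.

ρ = λ/μ = 14.8/5.5 = 2.6909
P₀ = (1-ρ)/(1-ρ^(K+1)) = (1-2.6909)/(1-2.6909^7) = -1.6909/-1020.6048 = 0.001657
P_K = P₀×ρ^K = 0.0016568 × 2.6909^6 = 0.0016568 × 379.6517 = 0.6290
Blocking probability P_6 = 0.6290 (62.90%)
L = ρ[1 - (K+1)ρ^K + Kρ^(K+1)] / [(1-ρ)(1-ρ^(K+1))]
L = 2.6909 × (1 - 7×379.6517 + 6×1021.6048) / ((1 - 2.6909) × (1 - 1021.6048)) = 5.4155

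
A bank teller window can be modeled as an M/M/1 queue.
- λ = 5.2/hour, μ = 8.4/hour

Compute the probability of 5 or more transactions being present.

ρ = λ/μ = 5.2/8.4 = 0.61905
P(N ≥ n) = ρⁿ
P(N ≥ 5) = 0.61905^5
P(N ≥ 5) = 0.09091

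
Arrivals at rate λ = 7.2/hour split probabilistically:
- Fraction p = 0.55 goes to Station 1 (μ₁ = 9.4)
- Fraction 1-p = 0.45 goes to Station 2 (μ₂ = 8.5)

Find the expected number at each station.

Effective rates: λ₁ = 7.2×0.55 = 3.96, λ₂ = 7.2×0.45 = 3.24
Station 1: ρ₁ = 3.96/9.4 = 0.421277, L₁ = ρ₁/(1-ρ₁) = 0.421277/(1-0.421277) = 0.7279
Station 2: ρ₂ = 3.24/8.5 = 0.3812, L₂ = ρ₂/(1-ρ₂) = 0.3812/(1-0.3812) = 0.6160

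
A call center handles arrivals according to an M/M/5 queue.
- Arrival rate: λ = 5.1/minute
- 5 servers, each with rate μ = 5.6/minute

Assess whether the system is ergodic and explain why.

Stability requires ρ = λ/(cμ) < 1
ρ = 5.1/(5 × 5.6) = 5.1/28.00 = 0.1821
Since 0.1821 < 1, the system is STABLE.
The servers are busy 18.21% of the time.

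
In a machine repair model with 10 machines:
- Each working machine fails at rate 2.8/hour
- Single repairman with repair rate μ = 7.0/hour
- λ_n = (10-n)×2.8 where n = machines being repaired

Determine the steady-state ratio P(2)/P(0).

P(2)/P(0) = ∏_{i=0}^{2-1} λ_i/μ_{i+1}
= (10-0)×2.8/7.0 × (10-1)×2.8/7.0
= 14.4000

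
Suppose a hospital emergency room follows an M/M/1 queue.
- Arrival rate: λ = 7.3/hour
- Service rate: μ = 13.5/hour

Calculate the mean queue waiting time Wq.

First, compute utilization: ρ = λ/μ = 7.3/13.5 = 0.5407
For M/M/1: Wq = λ/(μ(μ-λ))
Wq = 7.3/(13.5 × (13.5-7.3))
Wq = 7.3/(13.5 × 6.20)
Wq = 0.08722 hours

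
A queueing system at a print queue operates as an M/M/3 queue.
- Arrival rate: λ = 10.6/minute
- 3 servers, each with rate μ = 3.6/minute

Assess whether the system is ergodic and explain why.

Stability requires ρ = λ/(cμ) < 1
ρ = 10.6/(3 × 3.6) = 10.6/10.80 = 0.9815
Since 0.9815 < 1, the system is STABLE.
The servers are busy 98.15% of the time.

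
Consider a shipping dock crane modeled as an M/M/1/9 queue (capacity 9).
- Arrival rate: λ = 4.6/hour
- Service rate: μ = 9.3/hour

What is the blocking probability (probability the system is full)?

ρ = λ/μ = 4.6/9.3 = 0.494624
P₀ = (1-ρ)/(1-ρ^(K+1)) = (1-0.494624)/(1-0.494624^10) = 0.50538/0.99912 = 0.5058
P_K = P₀×ρ^K = 0.5058 × 0.494624^9 = 0.5058 × 0.001772 = 0.0008963
Blocking probability = 0.08963%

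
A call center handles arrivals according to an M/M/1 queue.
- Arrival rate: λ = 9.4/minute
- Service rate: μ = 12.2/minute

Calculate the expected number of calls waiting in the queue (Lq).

ρ = λ/μ = 9.4/12.2 = 0.7705
For M/M/1: Lq = λ²/(μ(μ-λ))
Lq = 88.36/(12.2 × 2.80)
Lq = 2.5867 calls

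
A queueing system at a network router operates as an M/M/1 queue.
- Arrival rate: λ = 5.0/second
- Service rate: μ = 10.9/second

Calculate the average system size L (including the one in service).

ρ = λ/μ = 5.0/10.9 = 0.4587
For M/M/1: L = λ/(μ-λ)
L = 5.0/(10.9-5.0) = 5.0/5.90
L = 0.8475 packets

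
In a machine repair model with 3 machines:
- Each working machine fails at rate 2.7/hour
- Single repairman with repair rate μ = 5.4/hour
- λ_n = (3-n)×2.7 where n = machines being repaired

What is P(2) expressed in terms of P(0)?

P(2)/P(0) = ∏_{i=0}^{2-1} λ_i/μ_{i+1}
= (3-0)×2.7/5.4 × (3-1)×2.7/5.4
= 1.5000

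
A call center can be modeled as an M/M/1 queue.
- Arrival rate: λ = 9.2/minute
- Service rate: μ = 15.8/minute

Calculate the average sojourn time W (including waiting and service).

First, compute utilization: ρ = λ/μ = 9.2/15.8 = 0.5823
For M/M/1: W = 1/(μ-λ)
W = 1/(15.8-9.2) = 1/6.60
W = 0.1515 minutes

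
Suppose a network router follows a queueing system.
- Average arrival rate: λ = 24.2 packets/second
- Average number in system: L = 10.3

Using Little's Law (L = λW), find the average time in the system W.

Little's Law: L = λW, so W = L/λ
W = 10.3/24.2 = 0.4256 seconds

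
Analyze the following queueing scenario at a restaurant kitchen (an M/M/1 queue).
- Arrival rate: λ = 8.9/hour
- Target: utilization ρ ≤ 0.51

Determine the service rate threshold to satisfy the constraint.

ρ = λ/μ, so μ = λ/ρ
μ ≥ 8.9/0.51 = 17.4510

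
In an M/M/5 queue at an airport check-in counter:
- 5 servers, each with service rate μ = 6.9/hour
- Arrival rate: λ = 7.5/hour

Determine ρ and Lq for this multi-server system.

Traffic intensity: ρ = λ/(cμ) = 7.5/(5×6.9) = 0.2174
Since ρ = 0.2174 < 1, system is stable.
Offered load a = λ/μ = cρ = 7.5/6.9 = 1.0870
P₀ = [ Σₙ₌₀^4 aⁿ/n! + a^5/(5!(1-ρ)) ]⁻¹
Σ = a^0/0! + a^1/1! + a^2/2! + a^3/3! + a^4/4! = 1.0000 + 1.0870 + 0.5907 + 0.2140 + 0.05816 = 2.9499
a^5/(5!(1-ρ)) = 1.5173/(120 × 0.7826) = 0.01616
P₀ = 1/(2.9499 + 0.01616) = 0.3371
Lq = P₀·a^5·ρ / (5!(1-ρ)²) = 0.3371 × 1.5173 × 0.2174 / (120 × 0.6125) = 0.001513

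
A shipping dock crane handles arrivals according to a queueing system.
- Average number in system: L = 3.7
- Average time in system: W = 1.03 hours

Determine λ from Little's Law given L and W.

Little's Law: L = λW, so λ = L/W
λ = 3.7/1.03 = 3.5922 containers/hour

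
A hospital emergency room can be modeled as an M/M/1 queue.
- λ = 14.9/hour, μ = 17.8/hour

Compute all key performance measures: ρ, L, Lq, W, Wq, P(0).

Step 1: ρ = λ/μ = 14.9/17.8 = 0.8371
Step 2: L = λ/(μ-λ) = 14.9/2.90 = 5.1379
Step 3: Lq = λ²/(μ(μ-λ)) = 222.01/(17.8×2.90) = 4.3009
Step 4: W = 1/(μ-λ) = 1/2.90 = 0.344828
Step 5: Wq = λ/(μ(μ-λ)) = 14.9/(17.8×2.90) = 0.2886
Step 6: P(0) = 1-ρ = 0.1629
Verify: L = λW = 14.9×0.344828 = 5.1379 ✔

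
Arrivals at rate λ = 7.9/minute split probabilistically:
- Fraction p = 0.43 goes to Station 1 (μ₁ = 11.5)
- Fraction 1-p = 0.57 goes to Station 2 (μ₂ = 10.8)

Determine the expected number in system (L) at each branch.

Effective rates: λ₁ = 7.9×0.43 = 3.397, λ₂ = 7.9×0.57 = 4.503
Station 1: ρ₁ = 3.397/11.5 = 0.2954, L₁ = ρ₁/(1-ρ₁) = 0.2954/(1-0.2954) = 0.4192
Station 2: ρ₂ = 4.503/10.8 = 0.41694, L₂ = ρ₂/(1-ρ₂) = 0.41694/(1-0.41694) = 0.7151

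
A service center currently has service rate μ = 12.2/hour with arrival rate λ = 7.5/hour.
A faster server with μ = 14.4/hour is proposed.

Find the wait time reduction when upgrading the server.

System 1: ρ₁ = 7.5/12.2 = 0.6148, W₁ = 1/(12.2-7.5) = 0.21277
System 2: ρ₂ = 7.5/14.4 = 0.5208, W₂ = 1/(14.4-7.5) = 0.14493
Improvement: (W₁-W₂)/W₁ = (0.21277-0.14493)/0.21277 = 31.88%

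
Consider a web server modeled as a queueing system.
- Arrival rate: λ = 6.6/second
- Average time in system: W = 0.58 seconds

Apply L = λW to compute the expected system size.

Little's Law: L = λW
L = 6.6 × 0.58 = 3.8280 requests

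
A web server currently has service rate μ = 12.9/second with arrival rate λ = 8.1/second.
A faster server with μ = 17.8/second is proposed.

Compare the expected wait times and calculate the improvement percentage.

System 1: ρ₁ = 8.1/12.9 = 0.6279, W₁ = 1/(12.9-8.1) = 0.20833
System 2: ρ₂ = 8.1/17.8 = 0.4551, W₂ = 1/(17.8-8.1) = 0.10309
Improvement: (W₁-W₂)/W₁ = (0.20833-0.10309)/0.20833 = 50.52%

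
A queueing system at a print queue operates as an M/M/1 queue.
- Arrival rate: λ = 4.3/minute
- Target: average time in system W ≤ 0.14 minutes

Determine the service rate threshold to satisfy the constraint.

For M/M/1: W = 1/(μ-λ)
Need W ≤ 0.14, so 1/(μ-λ) ≤ 0.14
μ - λ ≥ 1/0.14 = 7.1429
μ ≥ 4.3 + 7.1429 = 11.4429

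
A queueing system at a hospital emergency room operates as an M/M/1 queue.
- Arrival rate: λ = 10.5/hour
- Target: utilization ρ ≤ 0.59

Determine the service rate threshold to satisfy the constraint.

ρ = λ/μ, so μ = λ/ρ
μ ≥ 10.5/0.59 = 17.7966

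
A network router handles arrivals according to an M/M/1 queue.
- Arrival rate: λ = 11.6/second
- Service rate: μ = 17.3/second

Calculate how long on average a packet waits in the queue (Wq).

First, compute utilization: ρ = λ/μ = 11.6/17.3 = 0.6705
For M/M/1: Wq = λ/(μ(μ-λ))
Wq = 11.6/(17.3 × (17.3-11.6))
Wq = 11.6/(17.3 × 5.70)
Wq = 0.1176 seconds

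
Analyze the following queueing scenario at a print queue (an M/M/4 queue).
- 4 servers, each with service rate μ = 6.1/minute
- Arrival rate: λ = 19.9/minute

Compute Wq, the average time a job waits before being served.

Traffic intensity: ρ = λ/(cμ) = 19.9/(4×6.1) = 0.8156
Since ρ = 0.8156 < 1, system is stable.
Offered load a = λ/μ = cρ = 19.9/6.1 = 3.2623
P₀ = [ Σₙ₌₀^3 aⁿ/n! + a^4/(4!(1-ρ)) ]⁻¹
Σ = a^0/0! + a^1/1! + a^2/2! + a^3/3! = 1.0000 + 3.2623 + 5.3213 + 5.7865 = 15.3701
a^4/(4!(1-ρ)) = 113.2643/(24 × 0.1844262) = 25.5893
P₀ = 1/(15.3701 + 25.5893) = 0.02441
Lq = P₀·a^4·ρ / (4!(1-ρ)²) = 0.0244144 × 113.2643 × 0.815574 / (24 × 0.0340130) = 2.7628
Wq = Lq/λ = 2.7628/19.9 = 0.1388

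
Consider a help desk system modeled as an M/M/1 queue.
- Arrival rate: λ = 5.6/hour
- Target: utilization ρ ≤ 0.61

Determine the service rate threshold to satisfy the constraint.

ρ = λ/μ, so μ = λ/ρ
μ ≥ 5.6/0.61 = 9.1803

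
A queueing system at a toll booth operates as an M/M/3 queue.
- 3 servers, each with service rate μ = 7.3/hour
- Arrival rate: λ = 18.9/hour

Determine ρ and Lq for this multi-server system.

Traffic intensity: ρ = λ/(cμ) = 18.9/(3×7.3) = 0.8630
Since ρ = 0.8630 < 1, system is stable.
Offered load a = λ/μ = cρ = 18.9/7.3 = 2.5890
P₀ = [ Σₙ₌₀^2 aⁿ/n! + a^3/(3!(1-ρ)) ]⁻¹
Σ = a^0/0! + a^1/1! + a^2/2! = 1.0000 + 2.5890 + 3.3516 = 6.9406
a^3/(3!(1-ρ)) = 17.3547/(6 × 0.136986) = 21.1149
P₀ = 1/(6.9406 + 21.1149) = 0.03564
Lq = P₀·a^3·ρ / (3!(1-ρ)²) = 0.035644 × 17.3547 × 0.86301 / (6 × 0.018765) = 4.7415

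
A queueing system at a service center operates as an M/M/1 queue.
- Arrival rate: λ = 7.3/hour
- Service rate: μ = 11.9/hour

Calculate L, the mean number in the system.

ρ = λ/μ = 7.3/11.9 = 0.6134
For M/M/1: L = λ/(μ-λ)
L = 7.3/(11.9-7.3) = 7.3/4.60
L = 1.5870 customers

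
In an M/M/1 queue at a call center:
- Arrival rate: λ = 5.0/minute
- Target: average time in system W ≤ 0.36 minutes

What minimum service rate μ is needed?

For M/M/1: W = 1/(μ-λ)
Need W ≤ 0.36, so 1/(μ-λ) ≤ 0.36
μ - λ ≥ 1/0.36 = 2.7778
μ ≥ 5.0 + 2.7778 = 7.7778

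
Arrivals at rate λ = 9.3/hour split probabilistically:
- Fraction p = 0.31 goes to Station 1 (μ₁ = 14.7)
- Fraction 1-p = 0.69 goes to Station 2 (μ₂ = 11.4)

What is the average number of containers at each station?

Effective rates: λ₁ = 9.3×0.31 = 2.883, λ₂ = 9.3×0.69 = 6.417
Station 1: ρ₁ = 2.883/14.7 = 0.19612, L₁ = ρ₁/(1-ρ₁) = 0.19612/(1-0.19612) = 0.2440
Station 2: ρ₂ = 6.417/11.4 = 0.5629, L₂ = ρ₂/(1-ρ₂) = 0.5629/(1-0.5629) = 1.2878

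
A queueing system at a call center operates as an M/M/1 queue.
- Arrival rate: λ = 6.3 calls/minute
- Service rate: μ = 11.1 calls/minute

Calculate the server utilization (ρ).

Server utilization: ρ = λ/μ
ρ = 6.3/11.1 = 0.5676
The server is busy 56.76% of the time.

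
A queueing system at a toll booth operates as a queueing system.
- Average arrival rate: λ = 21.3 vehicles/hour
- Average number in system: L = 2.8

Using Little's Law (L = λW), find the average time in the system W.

Little's Law: L = λW, so W = L/λ
W = 2.8/21.3 = 0.1315 hours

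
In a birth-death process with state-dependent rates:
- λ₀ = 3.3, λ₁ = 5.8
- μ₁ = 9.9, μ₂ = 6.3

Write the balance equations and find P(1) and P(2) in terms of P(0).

Balance equations:
State 0: λ₀P₀ = μ₁P₁ → P₁ = (λ₀/μ₁)P₀ = (3.3/9.9)P₀ = 0.3333P₀
State 1: P₂ = (λ₀λ₁)/(μ₁μ₂)P₀ = (3.3×5.8)/(9.9×6.3)P₀ = 0.3069P₀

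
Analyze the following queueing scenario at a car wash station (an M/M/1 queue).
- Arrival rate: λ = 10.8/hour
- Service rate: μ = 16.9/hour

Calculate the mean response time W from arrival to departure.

First, compute utilization: ρ = λ/μ = 10.8/16.9 = 0.6391
For M/M/1: W = 1/(μ-λ)
W = 1/(16.9-10.8) = 1/6.10
W = 0.1639 hours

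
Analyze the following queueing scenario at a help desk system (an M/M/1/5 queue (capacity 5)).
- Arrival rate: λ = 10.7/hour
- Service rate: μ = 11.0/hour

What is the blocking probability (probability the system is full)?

ρ = λ/μ = 10.7/11.0 = 0.97273
P₀ = (1-ρ)/(1-ρ^(K+1)) = (1-0.97273)/(1-0.97273^6) = 0.02727/0.1529 = 0.1784
P_K = P₀×ρ^K = 0.1784 × 0.97273^5 = 0.1784 × 0.8709 = 0.1554
Blocking probability = 15.54%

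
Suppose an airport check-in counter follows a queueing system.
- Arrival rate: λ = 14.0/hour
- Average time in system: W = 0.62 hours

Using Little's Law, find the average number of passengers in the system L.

Little's Law: L = λW
L = 14.0 × 0.62 = 8.6800 passengers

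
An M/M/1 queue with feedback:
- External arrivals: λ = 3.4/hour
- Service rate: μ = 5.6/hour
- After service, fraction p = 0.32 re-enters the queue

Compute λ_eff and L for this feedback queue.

Effective arrival rate: λ_eff = λ/(1-p) = 3.4/(1-0.32) = 3.4/0.68 = 5.0000
ρ = λ_eff/μ = 5.0000/5.6 = 0.892857
L = ρ/(1-ρ) = 0.892857/(1-0.892857) = 8.3333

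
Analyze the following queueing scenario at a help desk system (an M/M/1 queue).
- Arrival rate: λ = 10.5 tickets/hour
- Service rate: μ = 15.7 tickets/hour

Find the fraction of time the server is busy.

Server utilization: ρ = λ/μ
ρ = 10.5/15.7 = 0.6688
The server is busy 66.88% of the time.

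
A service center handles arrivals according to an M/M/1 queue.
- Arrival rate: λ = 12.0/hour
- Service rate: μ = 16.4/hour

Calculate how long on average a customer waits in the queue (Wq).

First, compute utilization: ρ = λ/μ = 12.0/16.4 = 0.7317
For M/M/1: Wq = λ/(μ(μ-λ))
Wq = 12.0/(16.4 × (16.4-12.0))
Wq = 12.0/(16.4 × 4.40)
Wq = 0.1663 hours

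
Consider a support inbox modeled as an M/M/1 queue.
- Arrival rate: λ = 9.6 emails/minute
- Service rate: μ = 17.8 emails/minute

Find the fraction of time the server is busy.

Server utilization: ρ = λ/μ
ρ = 9.6/17.8 = 0.5393
The server is busy 53.93% of the time.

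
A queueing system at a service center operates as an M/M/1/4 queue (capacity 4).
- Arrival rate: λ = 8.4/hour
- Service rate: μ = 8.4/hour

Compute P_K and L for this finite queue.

ρ = λ/μ = 8.4/8.4 = 1 exactly.
With ρ = 1 the usual (1-ρ)/(1-ρ^(K+1)) form is 0/0; instead every state 0..K is equally likely.
P₀ = 1/(K+1) = 1/5 = 0.2000
P_K = P₀×ρ^K = P₀ = 0.2000
Blocking probability P_4 = 0.2000 (20.00%)
L = K/2 = 4/2 = 2.0000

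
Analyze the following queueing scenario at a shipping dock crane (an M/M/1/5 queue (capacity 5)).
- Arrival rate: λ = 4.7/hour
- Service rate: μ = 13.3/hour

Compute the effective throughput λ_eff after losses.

ρ = λ/μ = 4.7/13.3 = 0.35338
P₀ = (1-ρ)/(1-ρ^(K+1)) = (1-0.35338)/(1-0.35338^6) = 0.64662/0.99805 = 0.6479
P_K = P₀×ρ^K = 0.64788 × 0.35338^5 = 0.64788 × 0.0055107 = 0.003570
λ_eff = λ(1-P_K) = 4.7 × (1 - 0.003570) = 4.7 × 0.99643 = 4.6832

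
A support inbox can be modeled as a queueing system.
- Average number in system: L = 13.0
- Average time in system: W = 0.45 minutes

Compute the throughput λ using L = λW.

Little's Law: L = λW, so λ = L/W
λ = 13.0/0.45 = 28.8889 emails/minute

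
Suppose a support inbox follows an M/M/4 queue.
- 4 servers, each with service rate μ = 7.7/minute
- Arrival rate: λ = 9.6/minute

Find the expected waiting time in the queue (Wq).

Traffic intensity: ρ = λ/(cμ) = 9.6/(4×7.7) = 0.3117
Since ρ = 0.3117 < 1, system is stable.
Offered load a = λ/μ = cρ = 9.6/7.7 = 1.2468
P₀ = [ Σₙ₌₀^3 aⁿ/n! + a^4/(4!(1-ρ)) ]⁻¹
Σ = a^0/0! + a^1/1! + a^2/2! + a^3/3! = 1.00000 + 1.24675 + 0.777197 + 0.322991 = 3.3469
a^4/(4!(1-ρ)) = 2.4161/(24 × 0.6883) = 0.1463
P₀ = 1/(3.3469 + 0.1463) = 0.2863
Lq = P₀·a^4·ρ / (4!(1-ρ)²) = 0.2863 × 2.4161 × 0.3117 / (24 × 0.4738) = 0.01896
Wq = Lq/λ = 0.01896/9.6 = 0.001975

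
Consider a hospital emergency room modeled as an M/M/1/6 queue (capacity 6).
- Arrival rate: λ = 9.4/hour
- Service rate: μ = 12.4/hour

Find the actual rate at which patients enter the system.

ρ = λ/μ = 9.4/12.4 = 0.75806
P₀ = (1-ρ)/(1-ρ^(K+1)) = (1-0.75806)/(1-0.75806^7) = 0.2419/0.8561 = 0.2826
P_K = P₀×ρ^K = 0.28259 × 0.75806^6 = 0.28259 × 0.18977 = 0.05363
λ_eff = λ(1-P_K) = 9.4 × (1 - 0.05363) = 9.4 × 0.94637 = 8.8959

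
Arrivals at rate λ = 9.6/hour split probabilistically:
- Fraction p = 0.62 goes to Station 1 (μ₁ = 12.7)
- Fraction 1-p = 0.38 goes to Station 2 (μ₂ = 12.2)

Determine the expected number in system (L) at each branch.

Effective rates: λ₁ = 9.6×0.62 = 5.952, λ₂ = 9.6×0.38 = 3.648
Station 1: ρ₁ = 5.952/12.7 = 0.46866, L₁ = ρ₁/(1-ρ₁) = 0.46866/(1-0.46866) = 0.8820
Station 2: ρ₂ = 3.648/12.2 = 0.29902, L₂ = ρ₂/(1-ρ₂) = 0.29902/(1-0.29902) = 0.4266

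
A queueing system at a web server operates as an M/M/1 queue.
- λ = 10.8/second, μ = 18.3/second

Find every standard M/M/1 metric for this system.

Step 1: ρ = λ/μ = 10.8/18.3 = 0.5902
Step 2: L = λ/(μ-λ) = 10.8/7.50 = 1.4400
Step 3: Lq = λ²/(μ(μ-λ)) = 116.64/(18.3×7.50) = 0.8498
Step 4: W = 1/(μ-λ) = 1/7.50 = 0.13333
Step 5: Wq = λ/(μ(μ-λ)) = 10.8/(18.3×7.50) = 0.07869
Step 6: P(0) = 1-ρ = 0.4098
Verify: L = λW = 10.8×0.13333 = 1.4400 ✔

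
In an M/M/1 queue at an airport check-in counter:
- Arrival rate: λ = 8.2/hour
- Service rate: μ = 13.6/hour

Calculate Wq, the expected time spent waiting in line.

First, compute utilization: ρ = λ/μ = 8.2/13.6 = 0.6029
For M/M/1: Wq = λ/(μ(μ-λ))
Wq = 8.2/(13.6 × (13.6-8.2))
Wq = 8.2/(13.6 × 5.40)
Wq = 0.1117 hours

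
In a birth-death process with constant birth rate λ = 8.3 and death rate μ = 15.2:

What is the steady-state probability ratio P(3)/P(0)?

For constant rates: P(n)/P(0) = (λ/μ)^n
P(3)/P(0) = (8.3/15.2)^3 = 0.54605^3 = 0.1628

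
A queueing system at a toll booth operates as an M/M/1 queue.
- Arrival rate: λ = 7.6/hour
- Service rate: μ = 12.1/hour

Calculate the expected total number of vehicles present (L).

ρ = λ/μ = 7.6/12.1 = 0.6281
For M/M/1: L = λ/(μ-λ)
L = 7.6/(12.1-7.6) = 7.6/4.50
L = 1.6889 vehicles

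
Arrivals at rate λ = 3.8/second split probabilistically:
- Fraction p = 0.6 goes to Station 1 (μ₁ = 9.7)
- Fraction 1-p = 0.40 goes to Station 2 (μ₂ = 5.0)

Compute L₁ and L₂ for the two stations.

Effective rates: λ₁ = 3.8×0.6 = 2.28, λ₂ = 3.8×0.40 = 1.52
Station 1: ρ₁ = 2.28/9.7 = 0.23505, L₁ = ρ₁/(1-ρ₁) = 0.23505/(1-0.23505) = 0.3073
Station 2: ρ₂ = 1.52/5.0 = 0.3040, L₂ = ρ₂/(1-ρ₂) = 0.3040/(1-0.3040) = 0.4368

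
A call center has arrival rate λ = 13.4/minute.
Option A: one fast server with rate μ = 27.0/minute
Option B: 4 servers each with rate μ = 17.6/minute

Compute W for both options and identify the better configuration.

Option A: single server μ = 27.0 (M/M/1)
  ρ_A = 13.4/27.0 = 0.4963
  W_A = 1/(μ-λ) = 1/(27.0-13.4) = 1/13.60 = 0.07353

Option B: 4 servers μ = 17.6 (M/M/4)
  ρ_B = λ/(cμ) = 13.4/(4×17.6) = 0.1903
  Offered load a = λ/μ = cρ = 13.4/17.6 = 0.7614
  P₀ = [ Σₙ₌₀^3 aⁿ/n! + a^4/(4!(1-ρ)) ]⁻¹
  Σ = a^0/0! + a^1/1! + a^2/2! + a^3/3! = 1.0000 + 0.7614 + 0.2898 + 0.07356 = 2.1248
  a^4/(4!(1-ρ)) = 0.3360/(24 × 0.8097) = 0.01729
  P₀ = 1/(2.1248 + 0.01729) = 0.4668
  Lq = P₀·a^4·ρ / (4!(1-ρ)²) = 0.46684 × 0.33602 × 0.19034 / (24 × 0.65555) = 0.001898
  Wq_B = Lq/λ = 0.001898/13.4 = 0.0001416
  W_B = Wq_B + 1/μ = 0.0001416 + 0.05682 = 0.05696

Since W_B = 0.05696 < W_A = 0.07353, Option B (multiple servers) has the shorter time in system.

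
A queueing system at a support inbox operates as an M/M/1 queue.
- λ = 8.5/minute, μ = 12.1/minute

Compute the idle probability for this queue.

ρ = λ/μ = 8.5/12.1 = 0.7025
P(0) = 1 - ρ = 1 - 0.7025 = 0.2975
The server is idle 29.75% of the time.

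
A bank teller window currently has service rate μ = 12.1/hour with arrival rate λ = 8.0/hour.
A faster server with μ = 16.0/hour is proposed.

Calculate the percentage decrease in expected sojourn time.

System 1: ρ₁ = 8.0/12.1 = 0.6612, W₁ = 1/(12.1-8.0) = 0.2439
System 2: ρ₂ = 8.0/16.0 = 0.5000, W₂ = 1/(16.0-8.0) = 0.1250
Improvement: (W₁-W₂)/W₁ = (0.2439-0.1250)/0.2439 = 48.75%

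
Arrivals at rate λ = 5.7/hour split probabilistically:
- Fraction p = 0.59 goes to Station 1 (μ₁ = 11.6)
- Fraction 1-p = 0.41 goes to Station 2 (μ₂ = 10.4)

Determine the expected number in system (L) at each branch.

Effective rates: λ₁ = 5.7×0.59 = 3.363, λ₂ = 5.7×0.41 = 2.337
Station 1: ρ₁ = 3.363/11.6 = 0.2899, L₁ = ρ₁/(1-ρ₁) = 0.2899/(1-0.2899) = 0.4083
Station 2: ρ₂ = 2.337/10.4 = 0.2247, L₂ = ρ₂/(1-ρ₂) = 0.2247/(1-0.2247) = 0.2898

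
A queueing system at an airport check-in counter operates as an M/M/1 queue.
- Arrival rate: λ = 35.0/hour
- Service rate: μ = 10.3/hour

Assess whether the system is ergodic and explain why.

Stability requires ρ = λ/(cμ) < 1
ρ = 35.0/(1 × 10.3) = 35.0/10.30 = 3.3981
Since 3.3981 ≥ 1, the system is UNSTABLE.
Queue grows without bound. Need μ > λ = 35.0.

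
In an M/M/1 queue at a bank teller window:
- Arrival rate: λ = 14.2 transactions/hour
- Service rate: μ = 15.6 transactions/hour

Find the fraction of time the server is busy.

Server utilization: ρ = λ/μ
ρ = 14.2/15.6 = 0.9103
The server is busy 91.03% of the time.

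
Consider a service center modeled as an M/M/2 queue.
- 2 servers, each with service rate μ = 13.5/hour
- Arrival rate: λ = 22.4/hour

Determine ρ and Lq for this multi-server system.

Traffic intensity: ρ = λ/(cμ) = 22.4/(2×13.5) = 0.8296
Since ρ = 0.8296 < 1, system is stable.
Offered load a = λ/μ = cρ = 22.4/13.5 = 1.6593
P₀ = [ Σₙ₌₀^1 aⁿ/n! + a^2/(2!(1-ρ)) ]⁻¹
Σ = a^0/0! + a^1/1! = 1.0000 + 1.6593 = 2.6593
a^2/(2!(1-ρ)) = 2.75314/(2 × 0.170370) = 8.0799
P₀ = 1/(2.6593 + 8.0799) = 0.09312
Lq = P₀·a^2·ρ / (2!(1-ρ)²) = 0.093117 × 2.7531 × 0.82963 / (2 × 0.029026) = 3.6637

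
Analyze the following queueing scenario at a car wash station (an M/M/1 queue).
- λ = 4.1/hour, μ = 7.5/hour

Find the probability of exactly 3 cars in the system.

ρ = λ/μ = 4.1/7.5 = 0.54667
P(n) = (1-ρ)ρⁿ
P(3) = (1-0.54667) × 0.54667^3
P(3) = 0.45333 × 0.16337
P(3) = 0.07406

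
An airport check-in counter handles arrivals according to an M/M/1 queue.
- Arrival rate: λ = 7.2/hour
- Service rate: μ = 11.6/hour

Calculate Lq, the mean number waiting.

ρ = λ/μ = 7.2/11.6 = 0.6207
For M/M/1: Lq = λ²/(μ(μ-λ))
Lq = 51.84/(11.6 × 4.40)
Lq = 1.0157 passengers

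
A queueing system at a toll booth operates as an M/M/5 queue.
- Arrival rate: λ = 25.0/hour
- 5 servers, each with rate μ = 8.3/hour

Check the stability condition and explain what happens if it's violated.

Stability requires ρ = λ/(cμ) < 1
ρ = 25.0/(5 × 8.3) = 25.0/41.50 = 0.6024
Since 0.6024 < 1, the system is STABLE.
The servers are busy 60.24% of the time.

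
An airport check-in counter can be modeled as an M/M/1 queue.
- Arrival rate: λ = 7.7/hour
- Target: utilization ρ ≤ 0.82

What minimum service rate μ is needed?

ρ = λ/μ, so μ = λ/ρ
μ ≥ 7.7/0.82 = 9.3902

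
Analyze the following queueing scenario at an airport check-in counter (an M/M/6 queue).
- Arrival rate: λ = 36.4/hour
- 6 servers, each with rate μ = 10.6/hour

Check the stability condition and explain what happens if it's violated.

Stability requires ρ = λ/(cμ) < 1
ρ = 36.4/(6 × 10.6) = 36.4/63.60 = 0.5723
Since 0.5723 < 1, the system is STABLE.
The servers are busy 57.23% of the time.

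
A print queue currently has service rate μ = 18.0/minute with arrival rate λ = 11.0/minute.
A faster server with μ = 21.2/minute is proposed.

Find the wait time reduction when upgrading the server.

System 1: ρ₁ = 11.0/18.0 = 0.6111, W₁ = 1/(18.0-11.0) = 0.14286
System 2: ρ₂ = 11.0/21.2 = 0.5189, W₂ = 1/(21.2-11.0) = 0.098039
Improvement: (W₁-W₂)/W₁ = (0.14286-0.098039)/0.14286 = 31.37%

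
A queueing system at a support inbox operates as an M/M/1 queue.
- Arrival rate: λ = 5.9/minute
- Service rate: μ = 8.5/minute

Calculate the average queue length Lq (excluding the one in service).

ρ = λ/μ = 5.9/8.5 = 0.6941
For M/M/1: Lq = λ²/(μ(μ-λ))
Lq = 34.81/(8.5 × 2.60)
Lq = 1.5751 emails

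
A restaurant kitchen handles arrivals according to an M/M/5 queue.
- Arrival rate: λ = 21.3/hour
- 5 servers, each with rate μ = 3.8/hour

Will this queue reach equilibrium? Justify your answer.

Stability requires ρ = λ/(cμ) < 1
ρ = 21.3/(5 × 3.8) = 21.3/19.00 = 1.1211
Since 1.1211 ≥ 1, the system is UNSTABLE.
Need c > λ/μ = 21.3/3.8 = 5.61.
Minimum servers needed: c = 6.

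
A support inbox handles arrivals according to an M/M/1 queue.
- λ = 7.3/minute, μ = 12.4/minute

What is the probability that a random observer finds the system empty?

ρ = λ/μ = 7.3/12.4 = 0.5887
P(0) = 1 - ρ = 1 - 0.5887 = 0.4113
The server is idle 41.13% of the time.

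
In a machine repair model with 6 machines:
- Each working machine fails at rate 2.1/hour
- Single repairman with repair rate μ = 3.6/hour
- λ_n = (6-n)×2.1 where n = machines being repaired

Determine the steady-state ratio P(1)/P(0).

P(1)/P(0) = ∏_{i=0}^{1-1} λ_i/μ_{i+1}
= (6-0)×2.1/3.6
= 3.5000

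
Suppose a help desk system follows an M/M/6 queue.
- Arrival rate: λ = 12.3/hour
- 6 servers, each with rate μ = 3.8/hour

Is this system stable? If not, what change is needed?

Stability requires ρ = λ/(cμ) < 1
ρ = 12.3/(6 × 3.8) = 12.3/22.80 = 0.5395
Since 0.5395 < 1, the system is STABLE.
The servers are busy 53.95% of the time.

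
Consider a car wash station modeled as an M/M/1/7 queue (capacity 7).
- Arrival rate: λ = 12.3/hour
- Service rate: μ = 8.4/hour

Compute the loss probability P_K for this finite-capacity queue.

ρ = λ/μ = 12.3/8.4 = 1.4643
P₀ = (1-ρ)/(1-ρ^(K+1)) = (1-1.4643)/(1-1.4643^8) = -0.4643/-20.1369 = 0.02306
P_K = P₀×ρ^K = 0.023057 × 1.4643^7 = 0.023057 × 14.4348 = 0.3328
Blocking probability = 33.28%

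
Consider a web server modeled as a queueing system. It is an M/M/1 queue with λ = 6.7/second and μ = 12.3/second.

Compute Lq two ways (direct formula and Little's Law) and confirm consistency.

Method 1 (direct): Lq = λ²/(μ(μ-λ)) = 44.89/(12.3 × 5.60) = 0.6517

Method 2 (Little's Law):
W = 1/(μ-λ) = 1/5.60 = 0.17857
Wq = W - 1/μ = 0.17857 - 0.081301 = 0.09727
Lq = λWq = 6.7 × 0.09727 = 0.6517 ✔ (matches Method 1)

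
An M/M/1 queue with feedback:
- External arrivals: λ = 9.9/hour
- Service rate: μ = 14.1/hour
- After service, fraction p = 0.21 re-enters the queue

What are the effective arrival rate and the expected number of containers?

Effective arrival rate: λ_eff = λ/(1-p) = 9.9/(1-0.21) = 9.9/0.79 = 12.531646
ρ = λ_eff/μ = 12.531646/14.1 = 0.888769
L = ρ/(1-ρ) = 0.888769/(1-0.888769) = 7.9903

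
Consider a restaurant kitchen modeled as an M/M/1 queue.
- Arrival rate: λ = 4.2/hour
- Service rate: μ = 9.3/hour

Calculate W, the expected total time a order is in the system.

First, compute utilization: ρ = λ/μ = 4.2/9.3 = 0.4516
For M/M/1: W = 1/(μ-λ)
W = 1/(9.3-4.2) = 1/5.10
W = 0.1961 hours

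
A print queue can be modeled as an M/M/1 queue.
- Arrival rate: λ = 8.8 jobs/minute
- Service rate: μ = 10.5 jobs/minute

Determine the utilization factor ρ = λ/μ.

Server utilization: ρ = λ/μ
ρ = 8.8/10.5 = 0.8381
The server is busy 83.81% of the time.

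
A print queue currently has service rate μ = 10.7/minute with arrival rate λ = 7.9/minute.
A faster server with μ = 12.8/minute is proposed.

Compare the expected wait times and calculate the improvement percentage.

System 1: ρ₁ = 7.9/10.7 = 0.7383, W₁ = 1/(10.7-7.9) = 0.35714
System 2: ρ₂ = 7.9/12.8 = 0.6172, W₂ = 1/(12.8-7.9) = 0.20408
Improvement: (W₁-W₂)/W₁ = (0.35714-0.20408)/0.35714 = 42.86%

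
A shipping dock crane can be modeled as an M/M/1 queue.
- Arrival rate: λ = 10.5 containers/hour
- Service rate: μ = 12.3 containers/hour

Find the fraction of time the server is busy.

Server utilization: ρ = λ/μ
ρ = 10.5/12.3 = 0.8537
The server is busy 85.37% of the time.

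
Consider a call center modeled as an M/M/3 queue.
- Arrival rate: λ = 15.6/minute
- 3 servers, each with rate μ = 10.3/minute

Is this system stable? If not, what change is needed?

Stability requires ρ = λ/(cμ) < 1
ρ = 15.6/(3 × 10.3) = 15.6/30.90 = 0.5049
Since 0.5049 < 1, the system is STABLE.
The servers are busy 50.49% of the time.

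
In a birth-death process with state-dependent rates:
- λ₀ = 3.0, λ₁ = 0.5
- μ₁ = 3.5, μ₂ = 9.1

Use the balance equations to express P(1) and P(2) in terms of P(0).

Balance equations:
State 0: λ₀P₀ = μ₁P₁ → P₁ = (λ₀/μ₁)P₀ = (3.0/3.5)P₀ = 0.8571P₀
State 1: P₂ = (λ₀λ₁)/(μ₁μ₂)P₀ = (3.0×0.5)/(3.5×9.1)P₀ = 0.04710P₀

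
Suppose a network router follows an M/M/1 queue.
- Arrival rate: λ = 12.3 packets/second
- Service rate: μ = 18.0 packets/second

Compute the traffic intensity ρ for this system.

Server utilization: ρ = λ/μ
ρ = 12.3/18.0 = 0.6833
The server is busy 68.33% of the time.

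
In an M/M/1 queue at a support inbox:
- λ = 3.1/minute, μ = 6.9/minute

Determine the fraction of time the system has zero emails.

ρ = λ/μ = 3.1/6.9 = 0.4493
P(0) = 1 - ρ = 1 - 0.4493 = 0.5507
The server is idle 55.07% of the time.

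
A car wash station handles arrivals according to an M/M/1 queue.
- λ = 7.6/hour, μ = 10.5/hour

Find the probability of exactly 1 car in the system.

ρ = λ/μ = 7.6/10.5 = 0.7238
P(n) = (1-ρ)ρⁿ
P(1) = (1-0.7238) × 0.7238^1
P(1) = 0.2762 × 0.7238
P(1) = 0.1999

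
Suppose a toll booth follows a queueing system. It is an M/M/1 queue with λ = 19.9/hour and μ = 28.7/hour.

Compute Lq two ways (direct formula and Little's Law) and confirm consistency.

Method 1 (direct): Lq = λ²/(μ(μ-λ)) = 396.01/(28.7 × 8.80) = 1.5680

Method 2 (Little's Law):
W = 1/(μ-λ) = 1/8.80 = 0.113636
Wq = W - 1/μ = 0.113636 - 0.0348432 = 0.078793
Lq = λWq = 19.9 × 0.078793 = 1.5680 ✔ (matches Method 1)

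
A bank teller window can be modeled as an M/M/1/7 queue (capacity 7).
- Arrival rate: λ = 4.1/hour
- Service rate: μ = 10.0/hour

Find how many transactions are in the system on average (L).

ρ = λ/μ = 4.1/10.0 = 0.4100
P₀ = (1-ρ)/(1-ρ^(K+1)) = (1-0.4100)/(1-0.4100^8) = 0.5900/0.9992 = 0.5905
P_K = P₀×ρ^K = 0.5905 × 0.4100^7 = 0.5905 × 0.001948 = 0.001150
L = ρ[1 - (K+1)ρ^K + Kρ^(K+1)] / [(1-ρ)(1-ρ^(K+1))]
L = 0.4100 × (1 - 8×0.001948 + 7×0.0007985) / ((1 - 0.4100) × (1 - 0.0007985)) = 0.6885 transactions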